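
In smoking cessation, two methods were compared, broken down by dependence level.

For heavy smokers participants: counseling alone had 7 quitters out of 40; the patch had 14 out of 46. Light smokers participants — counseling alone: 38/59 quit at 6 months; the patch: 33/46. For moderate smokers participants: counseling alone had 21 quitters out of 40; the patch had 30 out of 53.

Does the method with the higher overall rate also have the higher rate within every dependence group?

Heavy smokers: counseling alone 7/40 = 17.5%, the patch 14/46 = 30.4% → the patch
Light smokers: counseling alone 38/59 = 64.4%, the patch 33/46 = 71.7% → the patch
Moderate smokers: counseling alone 21/40 = 52.5%, the patch 30/53 = 56.6% → the patch
Overall: counseling alone 66/139 = 47.5%, the patch 77/145 = 53.1% → the patch
The patch wins overall and in every dependence group — no reversal.

Yes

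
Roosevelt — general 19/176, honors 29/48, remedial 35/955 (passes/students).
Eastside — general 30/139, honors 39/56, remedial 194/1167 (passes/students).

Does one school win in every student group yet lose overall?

General: Roosevelt 19/176 = 10.8%, Eastside 30/139 = 21.6% → Eastside
Honors: Roosevelt 29/48 = 60.4%, Eastside 39/56 = 69.6% → Eastside
Remedial: Roosevelt 35/955 = 3.7%, Eastside 194/1167 = 16.6% → Eastside
Overall: Roosevelt 83/1179 = 7.0%, Eastside 263/1362 = 19.3% → Eastside
Eastside wins overall and in every student group — no reversal.

No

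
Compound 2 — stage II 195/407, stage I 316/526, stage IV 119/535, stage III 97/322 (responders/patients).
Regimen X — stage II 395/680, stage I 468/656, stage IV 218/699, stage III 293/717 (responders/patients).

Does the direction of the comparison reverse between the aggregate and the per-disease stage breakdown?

Stage II: Compound 2 195/407 = 47.9%, Regimen X 395/680 = 58.1% → Regimen X
Stage I: Compound 2 316/526 = 60.1%, Regimen X 468/656 = 71.3% → Regimen X
Stage IV: Compound 2 119/535 = 22.2%, Regimen X 218/699 = 31.2% → Regimen X
Stage III: Compound 2 97/322 = 30.1%, Regimen X 293/717 = 40.9% → Regimen X
Overall: Compound 2 727/1790 = 40.6%, Regimen X 1374/2752 = 49.9% → Regimen X
Regimen X wins overall and in every disease group — no reversal.

No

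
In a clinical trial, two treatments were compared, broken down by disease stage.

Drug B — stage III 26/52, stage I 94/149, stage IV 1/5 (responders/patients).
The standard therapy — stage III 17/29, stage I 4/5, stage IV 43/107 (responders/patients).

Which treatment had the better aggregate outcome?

Stage III: Drug B 26/52 = 50.0%, the standard therapy 17/29 = 58.6% → the standard therapy
Stage I: Drug B 94/149 = 63.1%, the standard therapy 4/5 = 80.0% → the standard therapy
Stage IV: Drug B 1/5 = 20.0%, the standard therapy 43/107 = 40.2% → the standard therapy
Overall: Drug B 121/206 = 58.7%, the standard therapy 64/141 = 45.4% → Drug B
(The standard therapy wins every disease group but Drug B wins overall — the standard therapy's patients skew toward the low-rate stage IV group.)

Drug B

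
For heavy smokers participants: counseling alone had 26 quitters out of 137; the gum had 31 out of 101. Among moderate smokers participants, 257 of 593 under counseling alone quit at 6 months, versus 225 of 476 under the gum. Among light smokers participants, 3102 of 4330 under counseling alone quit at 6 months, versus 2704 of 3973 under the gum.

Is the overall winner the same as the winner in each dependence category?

Heavy smokers: counseling alone 26/137 = 19.0%, the gum 31/101 = 30.7% → the gum
Moderate smokers: counseling alone 257/593 = 43.3%, the gum 225/476 = 47.3% → the gum
Light smokers: counseling alone 3102/4330 = 71.6%, the gum 2704/3973 = 68.1% → counseling alone
Overall: counseling alone 3385/5060 = 66.9%, the gum 2960/4550 = 65.1% → counseling alone
Neither sweeps: counseling alone wins 1 of 3 groups, the gum wins 2. Counseling alone wins overall but not every group — no Simpson reversal.

No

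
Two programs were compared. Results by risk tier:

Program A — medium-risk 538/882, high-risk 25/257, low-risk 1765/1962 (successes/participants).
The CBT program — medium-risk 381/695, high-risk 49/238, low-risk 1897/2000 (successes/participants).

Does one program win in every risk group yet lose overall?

No

Medium-risk: Program A 538/882 = 61.0%, the CBT program 381/695 = 54.8% → Program A
High-risk: Program A 25/257 = 9.7%, the CBT program 49/238 = 20.6% → the CBT program
Low-risk: Program A 1765/1962 = 90.0%, the CBT program 1897/2000 = 94.8% → the CBT program
Overall: Program A 2328/3101 = 75.1%, the CBT program 2327/2933 = 79.3% → the CBT program
Neither sweeps: Program A wins 1 of 3 groups, the CBT program wins 2. The CBT program wins overall but not every group — no Simpson reversal.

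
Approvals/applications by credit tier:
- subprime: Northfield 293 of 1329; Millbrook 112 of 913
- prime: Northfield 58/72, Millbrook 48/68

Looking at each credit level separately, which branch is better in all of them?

Subprime: Northfield 293/1329 = 22.0%, Millbrook 112/913 = 12.3% → Northfield
Prime: Northfield 58/72 = 80.6%, Millbrook 48/68 = 70.6% → Northfield
Northfield has the higher rate in both groups.

Northfield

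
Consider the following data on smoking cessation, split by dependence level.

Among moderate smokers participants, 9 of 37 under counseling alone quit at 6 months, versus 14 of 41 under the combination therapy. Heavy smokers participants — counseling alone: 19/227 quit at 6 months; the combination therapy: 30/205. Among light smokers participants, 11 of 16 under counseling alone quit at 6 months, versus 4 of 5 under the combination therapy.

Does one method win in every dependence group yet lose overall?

Moderate smokers: counseling alone 9/37 = 24.3%, the combination therapy 14/41 = 34.1% → the combination therapy
Heavy smokers: counseling alone 19/227 = 8.4%, the combination therapy 30/205 = 14.6% → the combination therapy
Light smokers: counseling alone 11/16 = 68.8%, the combination therapy 4/5 = 80.0% → the combination therapy
Overall: counseling alone 39/280 = 13.9%, the combination therapy 48/251 = 19.1% → the combination therapy
The combination therapy wins overall and in every dependence group — no reversal.

No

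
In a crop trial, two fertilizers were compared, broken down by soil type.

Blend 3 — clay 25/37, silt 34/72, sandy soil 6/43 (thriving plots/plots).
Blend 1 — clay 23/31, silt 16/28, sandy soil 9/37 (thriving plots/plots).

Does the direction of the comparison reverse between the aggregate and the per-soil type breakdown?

No

Clay: Blend 3 25/37 = 67.6%, Blend 1 23/31 = 74.2% → Blend 1
Silt: Blend 3 34/72 = 47.2%, Blend 1 16/28 = 57.1% → Blend 1
Sandy soil: Blend 3 6/43 = 14.0%, Blend 1 9/37 = 24.3% → Blend 1
Overall: Blend 3 65/152 = 42.8%, Blend 1 48/96 = 50.0% → Blend 1
Blend 1 wins overall and in every soil group — no reversal.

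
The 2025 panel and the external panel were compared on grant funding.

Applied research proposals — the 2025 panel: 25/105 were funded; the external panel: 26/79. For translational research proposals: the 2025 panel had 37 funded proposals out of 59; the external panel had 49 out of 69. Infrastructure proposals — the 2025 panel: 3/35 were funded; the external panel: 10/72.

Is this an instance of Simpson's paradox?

No

Applied research: the 2025 panel 25/105 = 23.8%, the external panel 26/79 = 32.9% → the external panel
Translational research: the 2025 panel 37/59 = 62.7%, the external panel 49/69 = 71.0% → the external panel
Infrastructure: the 2025 panel 3/35 = 8.6%, the external panel 10/72 = 13.9% → the external panel
Overall: the 2025 panel 65/199 = 32.7%, the external panel 85/220 = 38.6% → the external panel
The external panel wins overall and in every proposal group — no reversal.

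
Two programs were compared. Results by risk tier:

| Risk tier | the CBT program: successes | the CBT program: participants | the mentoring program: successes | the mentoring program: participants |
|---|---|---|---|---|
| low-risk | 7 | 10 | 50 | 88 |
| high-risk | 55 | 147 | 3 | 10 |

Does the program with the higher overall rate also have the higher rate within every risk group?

Low-risk: the CBT program 7/10 = 70.0%, the mentoring program 50/88 = 56.8% → the CBT program
High-risk: the CBT program 55/147 = 37.4%, the mentoring program 3/10 = 30.0% → the CBT program
Overall: the CBT program 62/157 = 39.5%, the mentoring program 53/98 = 54.1% → the mentoring program
The CBT program wins each risk group but the mentoring program wins overall — the comparison reverses. The CBT program's participants skew toward high-risk, which has a lower base rate.

No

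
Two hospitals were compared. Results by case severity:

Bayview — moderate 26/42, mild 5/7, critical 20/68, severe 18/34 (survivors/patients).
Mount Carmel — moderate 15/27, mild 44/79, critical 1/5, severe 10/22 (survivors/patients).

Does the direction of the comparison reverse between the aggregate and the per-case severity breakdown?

Yes

Moderate: Bayview 26/42 = 61.9%, Mount Carmel 15/27 = 55.6% → Bayview
Mild: Bayview 5/7 = 71.4%, Mount Carmel 44/79 = 55.7% → Bayview
Critical: Bayview 20/68 = 29.4%, Mount Carmel 1/5 = 20.0% → Bayview
Severe: Bayview 18/34 = 52.9%, Mount Carmel 10/22 = 45.5% → Bayview
Overall: Bayview 69/151 = 45.7%, Mount Carmel 70/133 = 52.6% → Mount Carmel
Bayview wins each case group but Mount Carmel wins overall — the comparison reverses. Bayview's patients skew toward critical, which has a lower base rate.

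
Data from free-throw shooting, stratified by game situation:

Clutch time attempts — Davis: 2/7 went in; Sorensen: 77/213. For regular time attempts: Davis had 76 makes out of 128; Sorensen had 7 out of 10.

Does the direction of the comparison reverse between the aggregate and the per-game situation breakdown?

Yes

Clutch time: Davis 2/7 = 28.6%, Sorensen 77/213 = 36.2% → Sorensen
Regular time: Davis 76/128 = 59.4%, Sorensen 7/10 = 70.0% → Sorensen
Overall: Davis 78/135 = 57.8%, Sorensen 84/223 = 37.7% → Davis
Sorensen wins each game group but Davis wins overall — the comparison reverses. Sorensen's attempts skew toward clutch time, which has a lower base rate.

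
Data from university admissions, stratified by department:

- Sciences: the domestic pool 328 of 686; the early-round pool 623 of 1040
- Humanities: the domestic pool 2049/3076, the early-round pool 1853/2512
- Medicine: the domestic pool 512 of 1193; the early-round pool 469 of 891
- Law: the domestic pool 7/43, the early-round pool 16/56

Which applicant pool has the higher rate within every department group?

Sciences: the domestic pool 328/686 = 47.8%, the early-round pool 623/1040 = 59.9% → the early-round pool
Humanities: the domestic pool 2049/3076 = 66.6%, the early-round pool 1853/2512 = 73.8% → the early-round pool
Medicine: the domestic pool 512/1193 = 42.9%, the early-round pool 469/891 = 52.6% → the early-round pool
Law: the domestic pool 7/43 = 16.3%, the early-round pool 16/56 = 28.6% → the early-round pool
The early-round pool has the higher rate in all 4 groups.

the early-round pool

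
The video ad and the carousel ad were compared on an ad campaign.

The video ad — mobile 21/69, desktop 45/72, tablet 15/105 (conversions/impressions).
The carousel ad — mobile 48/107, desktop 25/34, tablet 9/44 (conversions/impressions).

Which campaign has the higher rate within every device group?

Mobile: the video ad 21/69 = 30.4%, the carousel ad 48/107 = 44.9% → the carousel ad
Desktop: the video ad 45/72 = 62.5%, the carousel ad 25/34 = 73.5% → the carousel ad
Tablet: the video ad 15/105 = 14.3%, the carousel ad 9/44 = 20.5% → the carousel ad
The carousel ad has the higher rate in all 3 groups.

the carousel ad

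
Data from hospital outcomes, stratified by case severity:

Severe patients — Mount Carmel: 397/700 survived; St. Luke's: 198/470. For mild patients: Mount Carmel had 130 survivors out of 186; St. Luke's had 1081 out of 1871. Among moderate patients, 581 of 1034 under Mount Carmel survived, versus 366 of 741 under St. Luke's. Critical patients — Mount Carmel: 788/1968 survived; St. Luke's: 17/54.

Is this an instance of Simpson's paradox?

Yes

Severe: Mount Carmel 397/700 = 56.7%, St. Luke's 198/470 = 42.1% → Mount Carmel
Mild: Mount Carmel 130/186 = 69.9%, St. Luke's 1081/1871 = 57.8% → Mount Carmel
Moderate: Mount Carmel 581/1034 = 56.2%, St. Luke's 366/741 = 49.4% → Mount Carmel
Critical: Mount Carmel 788/1968 = 40.0%, St. Luke's 17/54 = 31.5% → Mount Carmel
Overall: Mount Carmel 1896/3888 = 48.8%, St. Luke's 1662/3136 = 53.0% → St. Luke's
Mount Carmel wins each case group but St. Luke's wins overall — the comparison reverses. Mount Carmel's patients skew toward critical, which has a lower base rate.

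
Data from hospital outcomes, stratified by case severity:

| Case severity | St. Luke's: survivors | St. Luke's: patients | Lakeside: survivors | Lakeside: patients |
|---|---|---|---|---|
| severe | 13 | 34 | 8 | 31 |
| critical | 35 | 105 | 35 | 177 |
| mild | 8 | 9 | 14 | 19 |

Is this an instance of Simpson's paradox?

Severe: St. Luke's 13/34 = 38.2%, Lakeside 8/31 = 25.8% → St. Luke's
Critical: St. Luke's 35/105 = 33.3%, Lakeside 35/177 = 19.8% → St. Luke's
Mild: St. Luke's 8/9 = 88.9%, Lakeside 14/19 = 73.7% → St. Luke's
Overall: St. Luke's 56/148 = 37.8%, Lakeside 57/227 = 25.1% → St. Luke's
St. Luke's wins overall and in every case group — no reversal.

No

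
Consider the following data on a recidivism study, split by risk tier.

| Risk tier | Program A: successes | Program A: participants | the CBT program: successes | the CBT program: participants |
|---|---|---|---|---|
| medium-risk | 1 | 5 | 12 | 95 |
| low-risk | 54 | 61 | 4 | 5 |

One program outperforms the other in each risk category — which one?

Program A

Medium-risk: Program A 1/5 = 20.0%, the CBT program 12/95 = 12.6% → Program A
Low-risk: Program A 54/61 = 88.5%, the CBT program 4/5 = 80.0% → Program A
Program A has the higher rate in both groups.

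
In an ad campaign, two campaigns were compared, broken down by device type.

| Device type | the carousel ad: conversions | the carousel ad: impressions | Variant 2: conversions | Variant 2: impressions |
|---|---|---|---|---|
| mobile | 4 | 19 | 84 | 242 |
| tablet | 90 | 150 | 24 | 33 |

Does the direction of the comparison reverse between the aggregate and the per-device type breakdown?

Yes

Mobile: the carousel ad 4/19 = 21.1%, Variant 2 84/242 = 34.7% → Variant 2
Tablet: the carousel ad 90/150 = 60.0%, Variant 2 24/33 = 72.7% → Variant 2
Overall: the carousel ad 94/169 = 55.6%, Variant 2 108/275 = 39.3% → the carousel ad
Variant 2 wins each device group but the carousel ad wins overall — the comparison reverses. Variant 2's impressions skew toward mobile, which has a lower base rate.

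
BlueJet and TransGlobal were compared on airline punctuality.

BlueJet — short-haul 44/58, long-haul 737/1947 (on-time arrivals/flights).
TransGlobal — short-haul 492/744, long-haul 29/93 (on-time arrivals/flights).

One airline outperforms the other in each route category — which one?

Short-haul: BlueJet 44/58 = 75.9%, TransGlobal 492/744 = 66.1% → BlueJet
Long-haul: BlueJet 737/1947 = 37.9%, TransGlobal 29/93 = 31.2% → BlueJet
BlueJet has the higher rate in both groups.

BlueJet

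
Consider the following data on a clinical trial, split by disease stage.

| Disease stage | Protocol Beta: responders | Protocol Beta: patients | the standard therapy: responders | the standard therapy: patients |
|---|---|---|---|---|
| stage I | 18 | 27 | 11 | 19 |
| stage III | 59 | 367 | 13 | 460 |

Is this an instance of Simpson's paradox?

Stage I: Protocol Beta 18/27 = 66.7%, the standard therapy 11/19 = 57.9% → Protocol Beta
Stage III: Protocol Beta 59/367 = 16.1%, the standard therapy 13/460 = 2.8% → Protocol Beta
Overall: Protocol Beta 77/394 = 19.5%, the standard therapy 24/479 = 5.0% → Protocol Beta
Protocol Beta wins overall and in every disease group — no reversal.

No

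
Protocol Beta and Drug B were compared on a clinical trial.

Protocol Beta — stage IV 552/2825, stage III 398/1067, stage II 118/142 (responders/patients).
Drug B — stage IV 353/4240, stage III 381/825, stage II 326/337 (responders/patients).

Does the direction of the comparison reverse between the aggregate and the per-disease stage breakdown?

No

Stage IV: Protocol Beta 552/2825 = 19.5%, Drug B 353/4240 = 8.3% → Protocol Beta
Stage III: Protocol Beta 398/1067 = 37.3%, Drug B 381/825 = 46.2% → Drug B
Stage II: Protocol Beta 118/142 = 83.1%, Drug B 326/337 = 96.7% → Drug B
Overall: Protocol Beta 1068/4034 = 26.5%, Drug B 1060/5402 = 19.6% → Protocol Beta
Neither sweeps: Protocol Beta wins 1 of 3 groups, Drug B wins 2. Protocol Beta wins overall but not every group — no Simpson reversal.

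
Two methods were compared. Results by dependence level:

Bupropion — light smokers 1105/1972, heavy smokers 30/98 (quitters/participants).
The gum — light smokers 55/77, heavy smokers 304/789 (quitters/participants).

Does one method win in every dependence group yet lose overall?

Light smokers: bupropion 1105/1972 = 56.0%, the gum 55/77 = 71.4% → the gum
Heavy smokers: bupropion 30/98 = 30.6%, the gum 304/789 = 38.5% → the gum
Overall: bupropion 1135/2070 = 54.8%, the gum 359/866 = 41.5% → bupropion
The gum wins each dependence group but bupropion wins overall — the comparison reverses. The gum's participants skew toward heavy smokers, which has a lower base rate.

Yes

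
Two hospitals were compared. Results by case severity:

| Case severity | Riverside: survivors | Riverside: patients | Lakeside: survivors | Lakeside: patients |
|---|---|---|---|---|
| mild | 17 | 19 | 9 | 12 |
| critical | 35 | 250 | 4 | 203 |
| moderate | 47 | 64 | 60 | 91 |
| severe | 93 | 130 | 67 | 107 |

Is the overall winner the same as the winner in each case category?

Yes

Mild: Riverside 17/19 = 89.5%, Lakeside 9/12 = 75.0% → Riverside
Critical: Riverside 35/250 = 14.0%, Lakeside 4/203 = 2.0% → Riverside
Moderate: Riverside 47/64 = 73.4%, Lakeside 60/91 = 65.9% → Riverside
Severe: Riverside 93/130 = 71.5%, Lakeside 67/107 = 62.6% → Riverside
Overall: Riverside 192/463 = 41.5%, Lakeside 140/413 = 33.9% → Riverside
Riverside wins overall and in every case group — no reversal.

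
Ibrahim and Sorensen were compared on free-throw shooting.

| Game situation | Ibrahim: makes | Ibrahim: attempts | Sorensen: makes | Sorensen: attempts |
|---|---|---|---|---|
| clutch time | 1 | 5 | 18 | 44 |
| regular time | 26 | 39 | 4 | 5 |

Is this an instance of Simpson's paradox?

Yes

Clutch time: Ibrahim 1/5 = 20.0%, Sorensen 18/44 = 40.9% → Sorensen
Regular time: Ibrahim 26/39 = 66.7%, Sorensen 4/5 = 80.0% → Sorensen
Overall: Ibrahim 27/44 = 61.4%, Sorensen 22/49 = 44.9% → Ibrahim
Sorensen wins each game group but Ibrahim wins overall — the comparison reverses. Sorensen's attempts skew toward clutch time, which has a lower base rate.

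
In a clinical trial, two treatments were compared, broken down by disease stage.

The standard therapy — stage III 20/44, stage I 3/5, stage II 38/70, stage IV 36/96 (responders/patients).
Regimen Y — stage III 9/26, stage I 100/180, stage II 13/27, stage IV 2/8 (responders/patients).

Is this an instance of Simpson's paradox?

Stage III: the standard therapy 20/44 = 45.5%, Regimen Y 9/26 = 34.6% → the standard therapy
Stage I: the standard therapy 3/5 = 60.0%, Regimen Y 100/180 = 55.6% → the standard therapy
Stage II: the standard therapy 38/70 = 54.3%, Regimen Y 13/27 = 48.1% → the standard therapy
Stage IV: the standard therapy 36/96 = 37.5%, Regimen Y 2/8 = 25.0% → the standard therapy
Overall: the standard therapy 97/215 = 45.1%, Regimen Y 124/241 = 51.5% → Regimen Y
The standard therapy wins each disease group but Regimen Y wins overall — the comparison reverses. The standard therapy's patients skew toward stage IV, which has a lower base rate.

Yes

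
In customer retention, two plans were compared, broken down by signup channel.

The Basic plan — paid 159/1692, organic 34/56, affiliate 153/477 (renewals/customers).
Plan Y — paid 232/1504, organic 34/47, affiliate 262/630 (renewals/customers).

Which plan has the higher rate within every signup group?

Paid: the Basic plan 159/1692 = 9.4%, Plan Y 232/1504 = 15.4% → Plan Y
Organic: the Basic plan 34/56 = 60.7%, Plan Y 34/47 = 72.3% → Plan Y
Affiliate: the Basic plan 153/477 = 32.1%, Plan Y 262/630 = 41.6% → Plan Y
Plan Y has the higher rate in all 3 groups.

Plan Y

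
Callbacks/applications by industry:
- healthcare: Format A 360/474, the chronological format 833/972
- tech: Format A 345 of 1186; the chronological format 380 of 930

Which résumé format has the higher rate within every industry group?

Healthcare: Format A 360/474 = 75.9%, the chronological format 833/972 = 85.7% → the chronological format
Tech: Format A 345/1186 = 29.1%, the chronological format 380/930 = 40.9% → the chronological format
The chronological format has the higher rate in both groups.

the chronological format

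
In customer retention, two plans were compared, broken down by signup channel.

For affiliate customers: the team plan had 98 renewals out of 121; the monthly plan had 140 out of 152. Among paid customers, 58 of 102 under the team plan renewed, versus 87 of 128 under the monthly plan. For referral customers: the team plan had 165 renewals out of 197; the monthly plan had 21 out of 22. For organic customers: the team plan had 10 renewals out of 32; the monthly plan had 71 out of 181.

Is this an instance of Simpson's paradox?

Affiliate: the team plan 98/121 = 81.0%, the monthly plan 140/152 = 92.1% → the monthly plan
Paid: the team plan 58/102 = 56.9%, the monthly plan 87/128 = 68.0% → the monthly plan
Referral: the team plan 165/197 = 83.8%, the monthly plan 21/22 = 95.5% → the monthly plan
Organic: the team plan 10/32 = 31.2%, the monthly plan 71/181 = 39.2% → the monthly plan
Overall: the team plan 331/452 = 73.2%, the monthly plan 319/483 = 66.0% → the team plan
The monthly plan wins each signup group but the team plan wins overall — the comparison reverses. The monthly plan's customers skew toward organic, which has a lower base rate.

Yes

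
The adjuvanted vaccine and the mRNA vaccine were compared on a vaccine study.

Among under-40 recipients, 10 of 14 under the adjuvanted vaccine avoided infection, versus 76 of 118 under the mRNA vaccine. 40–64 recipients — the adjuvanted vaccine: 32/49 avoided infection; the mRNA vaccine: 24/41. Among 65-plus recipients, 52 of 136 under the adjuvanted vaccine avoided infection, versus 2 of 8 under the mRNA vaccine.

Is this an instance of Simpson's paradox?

Under-40: the adjuvanted vaccine 10/14 = 71.4%, the mRNA vaccine 76/118 = 64.4% → the adjuvanted vaccine
40–64: the adjuvanted vaccine 32/49 = 65.3%, the mRNA vaccine 24/41 = 58.5% → the adjuvanted vaccine
65-plus: the adjuvanted vaccine 52/136 = 38.2%, the mRNA vaccine 2/8 = 25.0% → the adjuvanted vaccine
Overall: the adjuvanted vaccine 94/199 = 47.2%, the mRNA vaccine 102/167 = 61.1% → the mRNA vaccine
The adjuvanted vaccine wins each age group but the mRNA vaccine wins overall — the comparison reverses. The adjuvanted vaccine's recipients skew toward 65-plus, which has a lower base rate.

Yes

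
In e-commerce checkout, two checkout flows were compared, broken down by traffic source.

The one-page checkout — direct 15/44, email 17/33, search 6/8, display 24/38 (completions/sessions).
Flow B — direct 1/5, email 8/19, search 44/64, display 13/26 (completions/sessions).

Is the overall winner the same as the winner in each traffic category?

No

Direct: the one-page checkout 15/44 = 34.1%, Flow B 1/5 = 20.0% → the one-page checkout
Email: the one-page checkout 17/33 = 51.5%, Flow B 8/19 = 42.1% → the one-page checkout
Search: the one-page checkout 6/8 = 75.0%, Flow B 44/64 = 68.8% → the one-page checkout
Display: the one-page checkout 24/38 = 63.2%, Flow B 13/26 = 50.0% → the one-page checkout
Overall: the one-page checkout 62/123 = 50.4%, Flow B 66/114 = 57.9% → Flow B
The one-page checkout wins each traffic group but Flow B wins overall — the comparison reverses. The one-page checkout's sessions skew toward direct, which has a lower base rate.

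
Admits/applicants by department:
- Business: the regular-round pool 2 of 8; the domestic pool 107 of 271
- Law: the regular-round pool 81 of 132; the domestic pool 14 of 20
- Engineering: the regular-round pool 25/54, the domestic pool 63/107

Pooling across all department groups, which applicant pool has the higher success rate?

Business: the regular-round pool 2/8 = 25.0%, the domestic pool 107/271 = 39.5% → the domestic pool
Law: the regular-round pool 81/132 = 61.4%, the domestic pool 14/20 = 70.0% → the domestic pool
Engineering: the regular-round pool 25/54 = 46.3%, the domestic pool 63/107 = 58.9% → the domestic pool
Overall: the regular-round pool 108/194 = 55.7%, the domestic pool 184/398 = 46.2% → the regular-round pool
(The domestic pool wins every department group but the regular-round pool wins overall — the domestic pool's applicants skew toward the low-rate Business group.)

the regular-round pool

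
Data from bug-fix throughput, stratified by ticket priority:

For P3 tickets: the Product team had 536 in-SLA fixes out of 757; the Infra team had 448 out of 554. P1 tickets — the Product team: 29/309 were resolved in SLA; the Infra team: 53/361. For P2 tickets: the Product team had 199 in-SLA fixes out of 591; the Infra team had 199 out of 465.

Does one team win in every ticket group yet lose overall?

No

P3: the Product team 536/757 = 70.8%, the Infra team 448/554 = 80.9% → the Infra team
P1: the Product team 29/309 = 9.4%, the Infra team 53/361 = 14.7% → the Infra team
P2: the Product team 199/591 = 33.7%, the Infra team 199/465 = 42.8% → the Infra team
Overall: the Product team 764/1657 = 46.1%, the Infra team 700/1380 = 50.7% → the Infra team
The Infra team wins overall and in every ticket group — no reversal.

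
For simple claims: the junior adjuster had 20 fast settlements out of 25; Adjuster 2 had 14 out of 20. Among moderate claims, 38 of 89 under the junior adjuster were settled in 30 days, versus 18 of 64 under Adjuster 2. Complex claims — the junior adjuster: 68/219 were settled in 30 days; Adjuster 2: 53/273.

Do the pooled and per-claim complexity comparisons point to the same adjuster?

Yes

Simple: the junior adjuster 20/25 = 80.0%, Adjuster 2 14/20 = 70.0% → the junior adjuster
Moderate: the junior adjuster 38/89 = 42.7%, Adjuster 2 18/64 = 28.1% → the junior adjuster
Complex: the junior adjuster 68/219 = 31.1%, Adjuster 2 53/273 = 19.4% → the junior adjuster
Overall: the junior adjuster 126/333 = 37.8%, Adjuster 2 85/357 = 23.8% → the junior adjuster
The junior adjuster wins overall and in every claim group — no reversal.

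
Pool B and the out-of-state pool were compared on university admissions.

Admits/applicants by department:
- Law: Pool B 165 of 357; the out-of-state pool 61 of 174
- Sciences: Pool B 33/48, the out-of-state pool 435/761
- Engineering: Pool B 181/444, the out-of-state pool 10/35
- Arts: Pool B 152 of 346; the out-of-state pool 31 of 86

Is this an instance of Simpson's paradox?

Law: Pool B 165/357 = 46.2%, the out-of-state pool 61/174 = 35.1% → Pool B
Sciences: Pool B 33/48 = 68.8%, the out-of-state pool 435/761 = 57.2% → Pool B
Engineering: Pool B 181/444 = 40.8%, the out-of-state pool 10/35 = 28.6% → Pool B
Arts: Pool B 152/346 = 43.9%, the out-of-state pool 31/86 = 36.0% → Pool B
Overall: Pool B 531/1195 = 44.4%, the out-of-state pool 537/1056 = 50.9% → the out-of-state pool
Pool B wins each department group but the out-of-state pool wins overall — the comparison reverses. Pool B's applicants skew toward Engineering, which has a lower base rate.

Yes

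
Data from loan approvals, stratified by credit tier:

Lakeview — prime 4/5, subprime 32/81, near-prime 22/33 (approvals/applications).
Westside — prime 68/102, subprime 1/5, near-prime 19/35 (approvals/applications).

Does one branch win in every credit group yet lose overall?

Yes

Prime: Lakeview 4/5 = 80.0%, Westside 68/102 = 66.7% → Lakeview
Subprime: Lakeview 32/81 = 39.5%, Westside 1/5 = 20.0% → Lakeview
Near-prime: Lakeview 22/33 = 66.7%, Westside 19/35 = 54.3% → Lakeview
Overall: Lakeview 58/119 = 48.7%, Westside 88/142 = 62.0% → Westside
Lakeview wins each credit group but Westside wins overall — the comparison reverses. Lakeview's applications skew toward subprime, which has a lower base rate.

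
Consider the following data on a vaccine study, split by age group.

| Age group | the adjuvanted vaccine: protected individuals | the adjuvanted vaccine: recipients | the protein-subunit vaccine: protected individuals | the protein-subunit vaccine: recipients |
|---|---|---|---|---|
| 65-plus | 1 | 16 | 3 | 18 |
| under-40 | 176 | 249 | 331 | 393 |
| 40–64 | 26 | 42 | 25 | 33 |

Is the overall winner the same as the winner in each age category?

Yes

65-plus: the adjuvanted vaccine 1/16 = 6.2%, the protein-subunit vaccine 3/18 = 16.7% → the protein-subunit vaccine
Under-40: the adjuvanted vaccine 176/249 = 70.7%, the protein-subunit vaccine 331/393 = 84.2% → the protein-subunit vaccine
40–64: the adjuvanted vaccine 26/42 = 61.9%, the protein-subunit vaccine 25/33 = 75.8% → the protein-subunit vaccine
Overall: the adjuvanted vaccine 203/307 = 66.1%, the protein-subunit vaccine 359/444 = 80.9% → the protein-subunit vaccine
The protein-subunit vaccine wins overall and in every age group — no reversal.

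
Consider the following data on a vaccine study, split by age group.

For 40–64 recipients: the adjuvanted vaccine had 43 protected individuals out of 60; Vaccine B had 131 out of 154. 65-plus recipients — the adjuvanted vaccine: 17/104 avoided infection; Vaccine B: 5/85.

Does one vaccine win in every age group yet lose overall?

No

40–64: the adjuvanted vaccine 43/60 = 71.7%, Vaccine B 131/154 = 85.1% → Vaccine B
65-plus: the adjuvanted vaccine 17/104 = 16.3%, Vaccine B 5/85 = 5.9% → the adjuvanted vaccine
Overall: the adjuvanted vaccine 60/164 = 36.6%, Vaccine B 136/239 = 56.9% → Vaccine B
Neither sweeps: the adjuvanted vaccine wins 1 of 2 groups, Vaccine B wins 1. Vaccine B wins overall but not every group — no Simpson reversal.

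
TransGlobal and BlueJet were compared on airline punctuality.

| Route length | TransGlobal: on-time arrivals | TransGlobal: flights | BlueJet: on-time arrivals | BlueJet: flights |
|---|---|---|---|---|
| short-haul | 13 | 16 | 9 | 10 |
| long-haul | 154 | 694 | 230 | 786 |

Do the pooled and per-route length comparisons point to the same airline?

Short-haul: TransGlobal 13/16 = 81.2%, BlueJet 9/10 = 90.0% → BlueJet
Long-haul: TransGlobal 154/694 = 22.2%, BlueJet 230/786 = 29.3% → BlueJet
Overall: TransGlobal 167/710 = 23.5%, BlueJet 239/796 = 30.0% → BlueJet
BlueJet wins overall and in every route group — no reversal.

Yes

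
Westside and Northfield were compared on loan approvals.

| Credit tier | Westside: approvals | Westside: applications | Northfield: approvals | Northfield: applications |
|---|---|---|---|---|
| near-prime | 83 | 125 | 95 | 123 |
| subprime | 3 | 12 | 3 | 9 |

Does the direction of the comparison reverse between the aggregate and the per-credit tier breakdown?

Near-prime: Westside 83/125 = 66.4%, Northfield 95/123 = 77.2% → Northfield
Subprime: Westside 3/12 = 25.0%, Northfield 3/9 = 33.3% → Northfield
Overall: Westside 86/137 = 62.8%, Northfield 98/132 = 74.2% → Northfield
Northfield wins overall and in every credit group — no reversal.

No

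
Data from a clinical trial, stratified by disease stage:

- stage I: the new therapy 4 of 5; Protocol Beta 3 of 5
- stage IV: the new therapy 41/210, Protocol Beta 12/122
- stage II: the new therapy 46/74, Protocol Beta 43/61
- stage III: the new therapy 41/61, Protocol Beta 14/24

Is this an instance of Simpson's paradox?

Stage I: the new therapy 4/5 = 80.0%, Protocol Beta 3/5 = 60.0% → the new therapy
Stage IV: the new therapy 41/210 = 19.5%, Protocol Beta 12/122 = 9.8% → the new therapy
Stage II: the new therapy 46/74 = 62.2%, Protocol Beta 43/61 = 70.5% → Protocol Beta
Stage III: the new therapy 41/61 = 67.2%, Protocol Beta 14/24 = 58.3% → the new therapy
Overall: the new therapy 132/350 = 37.7%, Protocol Beta 72/212 = 34.0% → the new therapy
Neither sweeps: the new therapy wins 3 of 4 groups, Protocol Beta wins 1. The new therapy wins overall but not every group — no Simpson reversal.

No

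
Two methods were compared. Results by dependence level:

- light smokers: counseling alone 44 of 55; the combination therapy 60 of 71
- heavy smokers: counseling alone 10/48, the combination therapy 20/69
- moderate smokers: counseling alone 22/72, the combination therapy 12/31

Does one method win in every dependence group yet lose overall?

Light smokers: counseling alone 44/55 = 80.0%, the combination therapy 60/71 = 84.5% → the combination therapy
Heavy smokers: counseling alone 10/48 = 20.8%, the combination therapy 20/69 = 29.0% → the combination therapy
Moderate smokers: counseling alone 22/72 = 30.6%, the combination therapy 12/31 = 38.7% → the combination therapy
Overall: counseling alone 76/175 = 43.4%, the combination therapy 92/171 = 53.8% → the combination therapy
The combination therapy wins overall and in every dependence group — no reversal.

No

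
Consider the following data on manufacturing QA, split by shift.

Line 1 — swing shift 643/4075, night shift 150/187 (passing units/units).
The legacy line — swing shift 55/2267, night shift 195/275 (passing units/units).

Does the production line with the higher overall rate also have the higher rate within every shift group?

Swing shift: Line 1 643/4075 = 15.8%, the legacy line 55/2267 = 2.4% → Line 1
Night shift: Line 1 150/187 = 80.2%, the legacy line 195/275 = 70.9% → Line 1
Overall: Line 1 793/4262 = 18.6%, the legacy line 250/2542 = 9.8% → Line 1
Line 1 wins overall and in every shift group — no reversal.

Yes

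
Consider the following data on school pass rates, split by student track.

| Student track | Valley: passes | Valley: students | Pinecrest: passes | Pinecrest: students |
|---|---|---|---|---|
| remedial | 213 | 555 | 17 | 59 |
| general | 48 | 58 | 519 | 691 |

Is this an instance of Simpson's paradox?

Yes

Remedial: Valley 213/555 = 38.4%, Pinecrest 17/59 = 28.8% → Valley
General: Valley 48/58 = 82.8%, Pinecrest 519/691 = 75.1% → Valley
Overall: Valley 261/613 = 42.6%, Pinecrest 536/750 = 71.5% → Pinecrest
Valley wins each student group but Pinecrest wins overall — the comparison reverses. Valley's students skew toward remedial, which has a lower base rate.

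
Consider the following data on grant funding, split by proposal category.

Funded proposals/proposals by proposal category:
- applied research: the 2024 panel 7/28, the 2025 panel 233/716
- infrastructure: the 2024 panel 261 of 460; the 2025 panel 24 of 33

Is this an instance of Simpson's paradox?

Applied research: the 2024 panel 7/28 = 25.0%, the 2025 panel 233/716 = 32.5% → the 2025 panel
Infrastructure: the 2024 panel 261/460 = 56.7%, the 2025 panel 24/33 = 72.7% → the 2025 panel
Overall: the 2024 panel 268/488 = 54.9%, the 2025 panel 257/749 = 34.3% → the 2024 panel
The 2025 panel wins each proposal group but the 2024 panel wins overall — the comparison reverses. The 2025 panel's proposals skew toward applied research, which has a lower base rate.

Yes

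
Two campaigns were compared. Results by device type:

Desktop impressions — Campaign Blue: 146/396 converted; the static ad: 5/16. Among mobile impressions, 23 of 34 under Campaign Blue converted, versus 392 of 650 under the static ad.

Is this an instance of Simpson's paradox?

Yes

Desktop: Campaign Blue 146/396 = 36.9%, the static ad 5/16 = 31.2% → Campaign Blue
Mobile: Campaign Blue 23/34 = 67.6%, the static ad 392/650 = 60.3% → Campaign Blue
Overall: Campaign Blue 169/430 = 39.3%, the static ad 397/666 = 59.6% → the static ad
Campaign Blue wins each device group but the static ad wins overall — the comparison reverses. Campaign Blue's impressions skew toward desktop, which has a lower base rate.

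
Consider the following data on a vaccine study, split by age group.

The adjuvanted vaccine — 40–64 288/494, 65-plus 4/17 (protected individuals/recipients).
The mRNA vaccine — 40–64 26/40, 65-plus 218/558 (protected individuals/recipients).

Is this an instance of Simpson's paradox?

40–64: the adjuvanted vaccine 288/494 = 58.3%, the mRNA vaccine 26/40 = 65.0% → the mRNA vaccine
65-plus: the adjuvanted vaccine 4/17 = 23.5%, the mRNA vaccine 218/558 = 39.1% → the mRNA vaccine
Overall: the adjuvanted vaccine 292/511 = 57.1%, the mRNA vaccine 244/598 = 40.8% → the adjuvanted vaccine
The mRNA vaccine wins each age group but the adjuvanted vaccine wins overall — the comparison reverses. The mRNA vaccine's recipients skew toward 65-plus, which has a lower base rate.

Yes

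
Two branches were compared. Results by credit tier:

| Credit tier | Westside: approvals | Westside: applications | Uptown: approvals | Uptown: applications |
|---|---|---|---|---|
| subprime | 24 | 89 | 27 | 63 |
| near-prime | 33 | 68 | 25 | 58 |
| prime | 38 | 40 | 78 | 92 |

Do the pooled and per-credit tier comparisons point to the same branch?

No

Subprime: Westside 24/89 = 27.0%, Uptown 27/63 = 42.9% → Uptown
Near-prime: Westside 33/68 = 48.5%, Uptown 25/58 = 43.1% → Westside
Prime: Westside 38/40 = 95.0%, Uptown 78/92 = 84.8% → Westside
Overall: Westside 95/197 = 48.2%, Uptown 130/213 = 61.0% → Uptown
Neither sweeps: Westside wins 2 of 3 groups, Uptown wins 1. Uptown wins overall but not every group — no Simpson reversal.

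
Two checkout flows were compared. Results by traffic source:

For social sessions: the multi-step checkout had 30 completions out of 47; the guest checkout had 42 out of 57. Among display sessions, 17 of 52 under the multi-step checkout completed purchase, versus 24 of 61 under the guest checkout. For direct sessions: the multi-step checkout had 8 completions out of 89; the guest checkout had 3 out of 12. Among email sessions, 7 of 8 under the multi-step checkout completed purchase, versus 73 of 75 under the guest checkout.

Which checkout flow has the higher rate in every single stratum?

the guest checkout

Social: the multi-step checkout 30/47 = 63.8%, the guest checkout 42/57 = 73.7% → the guest checkout
Display: the multi-step checkout 17/52 = 32.7%, the guest checkout 24/61 = 39.3% → the guest checkout
Direct: the multi-step checkout 8/89 = 9.0%, the guest checkout 3/12 = 25.0% → the guest checkout
Email: the multi-step checkout 7/8 = 87.5%, the guest checkout 73/75 = 97.3% → the guest checkout
The guest checkout has the higher rate in all 4 groups.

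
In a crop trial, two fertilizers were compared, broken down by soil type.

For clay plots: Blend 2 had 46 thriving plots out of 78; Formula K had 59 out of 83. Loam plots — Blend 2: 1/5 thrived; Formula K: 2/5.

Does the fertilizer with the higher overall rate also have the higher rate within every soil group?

Yes

Clay: Blend 2 46/78 = 59.0%, Formula K 59/83 = 71.1% → Formula K
Loam: Blend 2 1/5 = 20.0%, Formula K 2/5 = 40.0% → Formula K
Overall: Blend 2 47/83 = 56.6%, Formula K 61/88 = 69.3% → Formula K
Formula K wins overall and in every soil group — no reversal.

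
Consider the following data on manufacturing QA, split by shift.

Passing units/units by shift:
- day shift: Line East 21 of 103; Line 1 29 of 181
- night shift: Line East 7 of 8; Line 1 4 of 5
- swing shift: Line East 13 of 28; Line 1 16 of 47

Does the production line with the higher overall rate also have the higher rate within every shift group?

Day shift: Line East 21/103 = 20.4%, Line 1 29/181 = 16.0% → Line East
Night shift: Line East 7/8 = 87.5%, Line 1 4/5 = 80.0% → Line East
Swing shift: Line East 13/28 = 46.4%, Line 1 16/47 = 34.0% → Line East
Overall: Line East 41/139 = 29.5%, Line 1 49/233 = 21.0% → Line East
Line East wins overall and in every shift group — no reversal.

Yes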